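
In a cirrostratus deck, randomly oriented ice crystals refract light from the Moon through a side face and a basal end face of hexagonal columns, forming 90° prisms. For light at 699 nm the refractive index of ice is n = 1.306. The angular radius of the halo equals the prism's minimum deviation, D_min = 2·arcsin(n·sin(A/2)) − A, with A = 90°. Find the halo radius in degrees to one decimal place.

44.9°

n·sin(A/2) = 1.306 × sin 45° = 1.306 × 0.7071 = 0.9235.
D_min = 2·arcsin(0.9235) − 90° = 2 × 67.440° − 90° = 44.881°.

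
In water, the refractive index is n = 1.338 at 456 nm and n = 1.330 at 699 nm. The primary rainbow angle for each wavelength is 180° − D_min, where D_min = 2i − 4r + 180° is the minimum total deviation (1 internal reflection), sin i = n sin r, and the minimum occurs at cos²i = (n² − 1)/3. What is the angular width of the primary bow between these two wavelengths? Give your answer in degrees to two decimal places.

At 456 nm (n = 1.338): cos²i = 0.26341 → i = 59.120°, r = 39.899°, D_min = 138.643°, rainbow angle = 41.357°.
At 699 nm (n = 1.330): cos²i = 0.25630 → i = 59.585°, r = 40.422°, D_min = 137.484°, rainbow angle = 42.516°.
Angular width = |41.357° − 42.516°| = 1.160°.

1.16°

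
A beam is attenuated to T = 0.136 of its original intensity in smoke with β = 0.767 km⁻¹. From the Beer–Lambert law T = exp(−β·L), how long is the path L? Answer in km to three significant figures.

2.60 km

Beer–Lambert: T = exp(−βL) ⇒ L = −ln(T)/β = −ln(0.136)/0.767 = 1.9951/0.767 = 2.601 km.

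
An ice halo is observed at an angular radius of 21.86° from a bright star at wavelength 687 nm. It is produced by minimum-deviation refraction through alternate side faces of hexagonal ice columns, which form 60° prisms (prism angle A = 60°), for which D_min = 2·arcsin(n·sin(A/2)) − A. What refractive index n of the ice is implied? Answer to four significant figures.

Rearranging: n = sin((D_min + A)/2) / sin(A/2).
(D_min + A)/2 = (21.86° + 60°)/2 = 40.930°.
n = sin 40.930° / sin 30° = 0.6551 / 0.5000 = 1.3103.

1.310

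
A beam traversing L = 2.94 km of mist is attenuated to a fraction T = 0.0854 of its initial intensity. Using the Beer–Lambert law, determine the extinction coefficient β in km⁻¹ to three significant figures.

Beer–Lambert: T = exp(−βL) ⇒ β = −ln(T)/L = −ln(0.0854)/2.94 = 2.4604/2.94 = 0.8369 km⁻¹.

0.837 km⁻¹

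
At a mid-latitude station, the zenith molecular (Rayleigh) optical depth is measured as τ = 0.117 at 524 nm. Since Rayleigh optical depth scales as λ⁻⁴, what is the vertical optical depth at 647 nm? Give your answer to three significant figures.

τ(647 nm) = τ(524 nm) × (524/647)⁴ = 0.117 × (0.8099)⁴ = 0.117 × 0.4302 = 0.0503.

0.0503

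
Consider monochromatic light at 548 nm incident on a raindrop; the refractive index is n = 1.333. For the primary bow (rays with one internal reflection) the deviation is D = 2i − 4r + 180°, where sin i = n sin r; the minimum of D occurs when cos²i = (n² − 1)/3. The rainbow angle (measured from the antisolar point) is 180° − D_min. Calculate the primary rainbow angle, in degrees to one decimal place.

42.1°

cos²i = (1.77689 − 1)/3 = 0.25896; i = arccos(0.50888) = 59.410°.
sin r = sin 59.410°/1.333 = 0.64579; r = 40.225°.
D_min = 2·59.410° − 4·40.225° + 180° = 137.922°.
Rainbow angle = 180° − D_min = 42.078°.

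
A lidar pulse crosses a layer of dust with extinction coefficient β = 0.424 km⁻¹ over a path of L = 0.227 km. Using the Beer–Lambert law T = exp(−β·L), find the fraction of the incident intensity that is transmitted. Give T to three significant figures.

τ = β·L = 0.424 × 0.227 = 0.0962.
T = exp(−0.0962) = 0.9082.

0.908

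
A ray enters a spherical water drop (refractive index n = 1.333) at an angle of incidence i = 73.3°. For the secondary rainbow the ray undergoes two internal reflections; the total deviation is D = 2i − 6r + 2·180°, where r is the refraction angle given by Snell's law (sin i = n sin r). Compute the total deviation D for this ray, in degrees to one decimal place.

sin r = sin 73.3° / 1.333 = 0.9578/1.333 = 0.7185; r = 45.93°.
D = 2·73.3° − 6·45.93° + 2·180° = 146.60° − 275.61° + 360° = 230.99°.

231.0°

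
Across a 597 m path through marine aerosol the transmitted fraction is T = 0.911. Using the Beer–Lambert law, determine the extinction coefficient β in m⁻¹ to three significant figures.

Beer–Lambert: T = exp(−βL) ⇒ β = −ln(T)/L = −ln(0.911)/597 = 0.0932/597 = 0.0001561 m⁻¹.

0.000156 m⁻¹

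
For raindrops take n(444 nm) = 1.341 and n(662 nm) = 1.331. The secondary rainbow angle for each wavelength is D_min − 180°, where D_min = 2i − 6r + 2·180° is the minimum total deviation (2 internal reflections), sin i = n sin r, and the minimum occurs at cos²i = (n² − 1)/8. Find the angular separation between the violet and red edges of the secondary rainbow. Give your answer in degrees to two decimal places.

At 444 nm (n = 1.341): cos²i = 0.09979 → i = 71.586°, r = 45.034°, D_min = 232.966°, rainbow angle = 52.966°.
At 662 nm (n = 1.331): cos²i = 0.09645 → i = 71.907°, r = 45.575°, D_min = 230.365°, rainbow angle = 50.365°.
Angular width = |52.966° − 50.365°| = 2.601°.

2.60°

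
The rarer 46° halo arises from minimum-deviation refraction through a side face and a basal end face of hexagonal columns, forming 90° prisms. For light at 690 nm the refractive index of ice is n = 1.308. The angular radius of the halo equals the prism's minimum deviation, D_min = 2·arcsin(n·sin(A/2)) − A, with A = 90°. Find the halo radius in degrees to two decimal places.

45.31°

n·sin(A/2) = 1.308 × sin 45° = 1.308 × 0.7071 = 0.9249.
D_min = 2·arcsin(0.9249) − 90° = 2 × 67.653° − 90° = 45.305°.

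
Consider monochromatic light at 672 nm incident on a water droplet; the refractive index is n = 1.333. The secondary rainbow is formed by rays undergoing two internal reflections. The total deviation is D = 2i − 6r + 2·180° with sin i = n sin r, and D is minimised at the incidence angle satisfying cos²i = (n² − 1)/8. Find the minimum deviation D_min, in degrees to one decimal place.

230.9°

cos²i = (1.77689 − 1)/8 = 0.09711; i = arccos(0.31163) = 71.843°.
sin r = sin 71.843°/1.333 = 0.71283; r = 45.466°.
D_min = 2·71.843° − 6·45.466° + 360° = 230.891°.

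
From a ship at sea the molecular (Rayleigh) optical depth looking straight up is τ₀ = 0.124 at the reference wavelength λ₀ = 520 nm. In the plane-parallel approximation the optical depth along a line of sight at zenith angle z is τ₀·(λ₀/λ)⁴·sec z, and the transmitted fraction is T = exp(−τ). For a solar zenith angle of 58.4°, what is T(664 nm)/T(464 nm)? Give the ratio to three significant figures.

1.33

Airmass: sec 58.4° = 1.9084.
τ(664 nm) = 0.124 × (520/664)⁴ × 1.9084 = 0.124 × 0.3761 × 1.9084 = 0.0890.
τ(464 nm) = 0.124 × (520/464)⁴ × 1.9084 = 0.124 × 1.5774 × 1.9084 = 0.3733.
T(664)/T(464) = exp(τ_B − τ_A) = exp(0.2843) = 1.3288.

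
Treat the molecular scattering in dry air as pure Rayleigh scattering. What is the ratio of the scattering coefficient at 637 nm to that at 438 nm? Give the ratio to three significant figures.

Rayleigh scattering ∝ λ⁻⁴, so the ratio of coefficients is the inverse fourth power of the wavelength ratio.
σ(637)/σ(438) = (438/637)⁴ = (0.6876)⁴ = 0.2235.

0.224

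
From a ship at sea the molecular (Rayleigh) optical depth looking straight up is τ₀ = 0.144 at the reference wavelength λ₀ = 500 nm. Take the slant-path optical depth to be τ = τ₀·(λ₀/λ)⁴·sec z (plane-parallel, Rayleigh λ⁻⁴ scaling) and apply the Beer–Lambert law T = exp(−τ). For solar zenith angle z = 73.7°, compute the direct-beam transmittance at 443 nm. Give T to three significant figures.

0.435

sec 73.7° = 3.5629.
τ = 0.144 × (500/443)⁴ × 3.5629 = 0.144 × 1.6228 × 3.5629 = 0.8326.
T = exp(−0.8326) = 0.4349.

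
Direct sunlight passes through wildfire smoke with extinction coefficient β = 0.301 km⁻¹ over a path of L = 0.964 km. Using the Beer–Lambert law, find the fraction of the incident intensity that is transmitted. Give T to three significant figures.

0.748

τ = β·L = 0.301 × 0.964 = 0.2902.
T = exp(−0.2902) = 0.7481.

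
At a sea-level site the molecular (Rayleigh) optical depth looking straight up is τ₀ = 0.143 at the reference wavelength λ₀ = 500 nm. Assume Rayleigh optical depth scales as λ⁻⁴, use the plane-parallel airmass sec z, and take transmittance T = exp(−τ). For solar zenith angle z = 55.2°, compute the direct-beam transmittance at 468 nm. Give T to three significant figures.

0.721

sec 55.2° = 1.7522.
τ = 0.143 × (500/468)⁴ × 1.7522 = 0.143 × 1.3029 × 1.7522 = 0.3264.
T = exp(−0.3264) = 0.7215.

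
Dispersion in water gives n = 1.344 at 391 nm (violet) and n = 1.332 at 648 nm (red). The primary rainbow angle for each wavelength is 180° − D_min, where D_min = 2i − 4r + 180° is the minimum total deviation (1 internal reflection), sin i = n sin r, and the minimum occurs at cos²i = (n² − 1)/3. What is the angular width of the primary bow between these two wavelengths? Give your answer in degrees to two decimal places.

At 391 nm (n = 1.344): cos²i = 0.26878 → i = 58.772°, r = 39.512°, D_min = 139.495°, rainbow angle = 40.505°.
At 648 nm (n = 1.332): cos²i = 0.25807 → i = 59.469°, r = 40.290°, D_min = 137.776°, rainbow angle = 42.224°.
Angular width = |40.505° − 42.224°| = 1.719°.

1.72°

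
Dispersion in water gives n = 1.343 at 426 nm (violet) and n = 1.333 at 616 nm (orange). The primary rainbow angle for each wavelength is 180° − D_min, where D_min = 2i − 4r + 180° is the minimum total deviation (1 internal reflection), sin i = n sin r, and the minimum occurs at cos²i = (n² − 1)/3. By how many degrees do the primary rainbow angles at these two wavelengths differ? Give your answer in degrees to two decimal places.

At 426 nm (n = 1.343): cos²i = 0.26788 → i = 58.830°, r = 39.577°, D_min = 139.354°, rainbow angle = 40.646°.
At 616 nm (n = 1.333): cos²i = 0.25896 → i = 59.410°, r = 40.225°, D_min = 137.922°, rainbow angle = 42.078°.
Angular width = |40.646° − 42.078°| = 1.432°.

1.43°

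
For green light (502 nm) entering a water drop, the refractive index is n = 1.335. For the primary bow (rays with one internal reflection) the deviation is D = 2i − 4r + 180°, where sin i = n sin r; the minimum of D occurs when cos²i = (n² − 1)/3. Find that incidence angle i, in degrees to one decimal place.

59.3°

cos²i = (1.335² − 1)/3 = (1.78222 − 1)/3 = 0.26074.
cos i = 0.51063, so i = 59.294°.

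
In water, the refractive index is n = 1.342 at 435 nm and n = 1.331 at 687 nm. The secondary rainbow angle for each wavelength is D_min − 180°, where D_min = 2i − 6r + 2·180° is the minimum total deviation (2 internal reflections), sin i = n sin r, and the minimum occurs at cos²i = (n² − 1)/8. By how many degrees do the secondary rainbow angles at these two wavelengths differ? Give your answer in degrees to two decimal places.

2.86°

At 435 nm (n = 1.342): cos²i = 0.10012 → i = 71.554°, r = 44.981°, D_min = 233.222°, rainbow angle = 53.222°.
At 687 nm (n = 1.331): cos²i = 0.09645 → i = 71.907°, r = 45.575°, D_min = 230.365°, rainbow angle = 50.365°.
Angular width = |53.222° − 50.365°| = 2.857°.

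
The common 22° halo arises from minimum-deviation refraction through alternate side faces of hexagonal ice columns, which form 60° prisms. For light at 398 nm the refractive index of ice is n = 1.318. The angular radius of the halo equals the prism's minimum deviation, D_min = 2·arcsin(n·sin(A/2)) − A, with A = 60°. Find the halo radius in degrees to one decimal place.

22.4°

n·sin(A/2) = 1.318 × sin 30° = 1.318 × 0.5000 = 0.6590.
D_min = 2·arcsin(0.6590) − 60° = 2 × 41.224° − 60° = 22.447°.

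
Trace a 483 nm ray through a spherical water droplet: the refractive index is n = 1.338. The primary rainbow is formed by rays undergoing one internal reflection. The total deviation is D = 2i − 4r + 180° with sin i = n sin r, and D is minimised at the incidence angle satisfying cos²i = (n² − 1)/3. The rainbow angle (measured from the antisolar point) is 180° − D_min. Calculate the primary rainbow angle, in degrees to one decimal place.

41.4°

cos²i = (1.79024 − 1)/3 = 0.26341; i = arccos(0.51324) = 59.120°.
sin r = sin 59.120°/1.338 = 0.64144; r = 39.899°.
D_min = 2·59.120° − 4·39.899° + 180° = 138.643°.
Rainbow angle = 180° − D_min = 41.357°.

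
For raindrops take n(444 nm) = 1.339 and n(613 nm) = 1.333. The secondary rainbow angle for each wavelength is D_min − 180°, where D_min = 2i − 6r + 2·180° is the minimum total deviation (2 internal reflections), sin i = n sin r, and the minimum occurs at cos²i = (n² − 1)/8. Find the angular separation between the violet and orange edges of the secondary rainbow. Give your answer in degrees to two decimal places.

At 444 nm (n = 1.339): cos²i = 0.09912 → i = 71.650°, r = 45.141°, D_min = 232.451°, rainbow angle = 52.451°.
At 613 nm (n = 1.333): cos²i = 0.09711 → i = 71.843°, r = 45.466°, D_min = 230.891°, rainbow angle = 50.891°.
Angular width = |52.451° − 50.891°| = 1.560°.

1.56°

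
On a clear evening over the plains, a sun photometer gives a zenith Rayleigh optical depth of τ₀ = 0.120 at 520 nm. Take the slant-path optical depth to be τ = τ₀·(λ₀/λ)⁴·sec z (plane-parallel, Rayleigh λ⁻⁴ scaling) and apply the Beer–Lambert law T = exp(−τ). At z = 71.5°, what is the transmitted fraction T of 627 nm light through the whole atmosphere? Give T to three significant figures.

sec 71.5° = 3.1515.
τ = 0.120 × (520/627)⁴ × 3.1515 = 0.120 × 0.4731 × 3.1515 = 0.1789.
T = exp(−0.1789) = 0.8362.

0.836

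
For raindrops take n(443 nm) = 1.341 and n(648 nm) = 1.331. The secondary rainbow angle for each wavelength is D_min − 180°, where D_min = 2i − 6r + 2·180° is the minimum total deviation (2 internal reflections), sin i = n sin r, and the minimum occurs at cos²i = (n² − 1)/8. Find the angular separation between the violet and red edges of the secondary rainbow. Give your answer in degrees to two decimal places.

At 443 nm (n = 1.341): cos²i = 0.09979 → i = 71.586°, r = 45.034°, D_min = 232.966°, rainbow angle = 52.966°.
At 648 nm (n = 1.331): cos²i = 0.09645 → i = 71.907°, r = 45.575°, D_min = 230.365°, rainbow angle = 50.365°.
Angular width = |52.966° − 50.365°| = 2.601°.

2.60°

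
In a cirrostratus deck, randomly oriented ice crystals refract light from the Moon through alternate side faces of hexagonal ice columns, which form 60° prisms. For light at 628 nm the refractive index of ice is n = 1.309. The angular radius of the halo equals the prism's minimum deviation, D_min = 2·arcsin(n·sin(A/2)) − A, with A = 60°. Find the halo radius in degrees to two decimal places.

21.76°

n·sin(A/2) = 1.309 × sin 30° = 1.309 × 0.5000 = 0.6545.
D_min = 2·arcsin(0.6545) − 60° = 2 × 40.882° − 60° = 21.763°.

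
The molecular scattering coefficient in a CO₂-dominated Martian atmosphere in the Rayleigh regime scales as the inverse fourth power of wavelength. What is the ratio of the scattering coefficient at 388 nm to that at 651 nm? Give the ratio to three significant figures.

7.92

Rayleigh scattering ∝ λ⁻⁴, so the ratio of coefficients is the inverse fourth power of the wavelength ratio.
σ(388)/σ(651) = (651/388)⁴ = (1.6778)⁴ = 7.925.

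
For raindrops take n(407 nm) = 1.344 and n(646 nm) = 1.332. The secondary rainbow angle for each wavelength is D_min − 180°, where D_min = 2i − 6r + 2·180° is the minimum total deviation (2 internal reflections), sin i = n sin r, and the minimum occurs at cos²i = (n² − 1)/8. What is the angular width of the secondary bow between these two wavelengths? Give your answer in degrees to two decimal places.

3.10°

At 407 nm (n = 1.344): cos²i = 0.10079 → i = 71.490°, r = 44.874°, D_min = 233.733°, rainbow angle = 53.733°.
At 646 nm (n = 1.332): cos²i = 0.09678 → i = 71.875°, r = 45.520°, D_min = 230.628°, rainbow angle = 50.628°.
Angular width = |53.733° − 50.628°| = 3.104°.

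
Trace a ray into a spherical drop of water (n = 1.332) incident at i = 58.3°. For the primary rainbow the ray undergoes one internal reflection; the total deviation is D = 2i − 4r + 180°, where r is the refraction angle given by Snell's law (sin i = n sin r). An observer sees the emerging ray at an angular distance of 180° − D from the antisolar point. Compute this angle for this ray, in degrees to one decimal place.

42.2°

sin r = sin 58.3° / 1.332 = 0.8508/1.332 = 0.6387; r = 39.70°.
D = 2·58.3° − 4·39.70° + 180° = 116.60° − 158.79° + 180° = 137.81°.
Angle from antisolar point = 180° − D = 42.19°.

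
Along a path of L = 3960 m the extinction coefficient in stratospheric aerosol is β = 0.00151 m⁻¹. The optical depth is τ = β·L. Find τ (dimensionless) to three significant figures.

5.98

τ = β·L = 0.00151 × 3960 = 5.9796.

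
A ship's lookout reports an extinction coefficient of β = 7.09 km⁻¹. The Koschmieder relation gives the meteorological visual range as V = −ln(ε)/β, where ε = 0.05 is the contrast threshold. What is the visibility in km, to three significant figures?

V = −ln(0.05) / 7.09 = 2.996 / 7.09 = 0.4225 km.

0.423 km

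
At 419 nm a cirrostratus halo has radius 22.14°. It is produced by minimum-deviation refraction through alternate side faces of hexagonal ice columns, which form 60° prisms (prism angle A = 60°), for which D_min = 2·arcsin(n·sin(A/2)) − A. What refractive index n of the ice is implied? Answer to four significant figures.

Rearranging: n = sin((D_min + A)/2) / sin(A/2).
(D_min + A)/2 = (22.14° + 60°)/2 = 41.070°.
n = sin 41.070° / sin 30° = 0.6570 / 0.5000 = 1.3140.

1.314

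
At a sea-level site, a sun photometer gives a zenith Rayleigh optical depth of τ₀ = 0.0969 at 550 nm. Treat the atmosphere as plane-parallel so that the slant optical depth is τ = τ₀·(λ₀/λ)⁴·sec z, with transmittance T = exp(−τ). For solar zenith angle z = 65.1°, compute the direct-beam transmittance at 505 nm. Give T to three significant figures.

sec 65.1° = 2.3751.
τ = 0.0969 × (550/505)⁴ × 2.3751 = 0.0969 × 1.4070 × 2.3751 = 0.3238.
T = exp(−0.3238) = 0.7234.

0.723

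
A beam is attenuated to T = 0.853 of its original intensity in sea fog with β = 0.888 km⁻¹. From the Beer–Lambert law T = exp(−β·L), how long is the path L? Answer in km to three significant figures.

Beer–Lambert: T = exp(−βL) ⇒ L = −ln(T)/β = −ln(0.853)/0.888 = 0.1590/0.888 = 0.179 km.

0.179 km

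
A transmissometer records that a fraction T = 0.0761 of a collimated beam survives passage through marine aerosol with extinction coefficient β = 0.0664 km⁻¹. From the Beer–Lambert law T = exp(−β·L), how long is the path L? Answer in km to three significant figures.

Beer–Lambert: T = exp(−βL) ⇒ L = −ln(T)/β = −ln(0.0761)/0.0664 = 2.5757/0.0664 = 38.79 km.

38.8 km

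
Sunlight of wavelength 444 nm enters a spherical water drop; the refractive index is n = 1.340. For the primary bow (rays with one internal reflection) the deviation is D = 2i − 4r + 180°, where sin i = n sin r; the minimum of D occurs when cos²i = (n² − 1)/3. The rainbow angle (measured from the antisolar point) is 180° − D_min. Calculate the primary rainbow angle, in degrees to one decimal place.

cos²i = (1.79560 − 1)/3 = 0.26520; i = arccos(0.51498) = 59.004°.
sin r = sin 59.004°/1.340 = 0.63971; r = 39.770°.
D_min = 2·59.004° − 4·39.770° + 180° = 138.929°.
Rainbow angle = 180° − D_min = 41.071°.

41.1°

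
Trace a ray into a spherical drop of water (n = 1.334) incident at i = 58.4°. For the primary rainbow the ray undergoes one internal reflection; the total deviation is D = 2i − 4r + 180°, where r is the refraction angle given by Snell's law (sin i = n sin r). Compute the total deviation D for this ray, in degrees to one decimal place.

sin r = sin 58.4° / 1.334 = 0.8517/1.334 = 0.6385; r = 39.68°.
D = 2·58.4° − 4·39.68° + 180° = 116.80° − 158.71° + 180° = 138.09°.

138.1°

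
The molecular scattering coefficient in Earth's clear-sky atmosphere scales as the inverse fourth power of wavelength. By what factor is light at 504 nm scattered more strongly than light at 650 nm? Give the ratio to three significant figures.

2.77

Rayleigh scattering ∝ λ⁻⁴, so the ratio of coefficients is the inverse fourth power of the wavelength ratio.
σ(504)/σ(650) = (650/504)⁴ = (1.2897)⁴ = 2.767.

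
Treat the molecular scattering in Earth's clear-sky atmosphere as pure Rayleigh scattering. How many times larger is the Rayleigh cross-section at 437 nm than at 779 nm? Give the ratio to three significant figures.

10.1

Rayleigh scattering ∝ λ⁻⁴, so the ratio of coefficients is the inverse fourth power of the wavelength ratio.
σ(437)/σ(779) = (779/437)⁴ = (1.7826)⁴ = 10.1.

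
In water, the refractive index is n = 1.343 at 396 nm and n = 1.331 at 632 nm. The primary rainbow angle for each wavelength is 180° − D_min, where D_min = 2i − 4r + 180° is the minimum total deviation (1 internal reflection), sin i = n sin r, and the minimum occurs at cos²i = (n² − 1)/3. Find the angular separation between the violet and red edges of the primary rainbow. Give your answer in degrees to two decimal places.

1.72°

At 396 nm (n = 1.343): cos²i = 0.26788 → i = 58.830°, r = 39.577°, D_min = 139.354°, rainbow angle = 40.646°.
At 632 nm (n = 1.331): cos²i = 0.25719 → i = 59.527°, r = 40.356°, D_min = 137.630°, rainbow angle = 42.370°.
Angular width = |40.646° − 42.370°| = 1.724°.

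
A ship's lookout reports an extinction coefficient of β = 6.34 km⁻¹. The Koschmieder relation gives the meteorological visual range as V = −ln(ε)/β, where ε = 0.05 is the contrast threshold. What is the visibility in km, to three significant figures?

V = −ln(0.05) / 6.34 = 2.996 / 6.34 = 0.4725 km.

0.473 km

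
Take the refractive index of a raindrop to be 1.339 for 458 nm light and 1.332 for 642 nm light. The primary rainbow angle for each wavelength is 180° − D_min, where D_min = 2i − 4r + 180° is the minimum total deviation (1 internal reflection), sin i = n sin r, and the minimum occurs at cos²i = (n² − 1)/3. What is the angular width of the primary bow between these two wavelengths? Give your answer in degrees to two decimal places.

1.01°

At 458 nm (n = 1.339): cos²i = 0.26431 → i = 59.062°, r = 39.834°, D_min = 138.786°, rainbow angle = 41.214°.
At 642 nm (n = 1.332): cos²i = 0.25807 → i = 59.469°, r = 40.290°, D_min = 137.776°, rainbow angle = 42.224°.
Angular width = |41.214° − 42.224°| = 1.010°.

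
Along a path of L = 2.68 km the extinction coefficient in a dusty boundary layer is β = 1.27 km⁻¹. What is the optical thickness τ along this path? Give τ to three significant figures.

τ = β·L = 1.27 × 2.68 = 3.4036.

3.40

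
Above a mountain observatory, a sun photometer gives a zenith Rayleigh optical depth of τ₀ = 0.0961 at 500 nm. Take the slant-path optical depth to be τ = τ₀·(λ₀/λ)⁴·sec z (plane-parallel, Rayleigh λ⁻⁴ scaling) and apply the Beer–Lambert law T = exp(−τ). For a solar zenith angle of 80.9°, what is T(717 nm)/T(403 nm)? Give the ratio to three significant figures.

Airmass: sec 80.9° = 6.3228.
τ(717 nm) = 0.0961 × (500/717)⁴ × 6.3228 = 0.0961 × 0.2365 × 6.3228 = 0.1437.
τ(403 nm) = 0.0961 × (500/403)⁴ × 6.3228 = 0.0961 × 2.3695 × 6.3228 = 1.4398.
T(717)/T(403) = exp(τ_B − τ_A) = exp(1.2961) = 3.6549.

3.65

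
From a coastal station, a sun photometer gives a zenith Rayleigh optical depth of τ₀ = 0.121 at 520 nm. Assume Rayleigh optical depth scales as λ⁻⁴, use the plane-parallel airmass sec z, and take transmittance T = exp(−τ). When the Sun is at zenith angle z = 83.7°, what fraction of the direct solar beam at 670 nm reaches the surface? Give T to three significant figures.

0.670

sec 83.7° = 9.1129.
τ = 0.121 × (520/670)⁴ × 9.1129 = 0.121 × 0.3628 × 9.1129 = 0.4001.
T = exp(−0.4001) = 0.6703.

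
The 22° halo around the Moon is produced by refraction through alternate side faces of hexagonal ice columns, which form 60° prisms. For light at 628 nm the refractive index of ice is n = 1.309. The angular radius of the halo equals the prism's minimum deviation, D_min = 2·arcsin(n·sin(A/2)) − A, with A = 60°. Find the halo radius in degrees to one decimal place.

21.8°

n·sin(A/2) = 1.309 × sin 30° = 1.309 × 0.5000 = 0.6545.
D_min = 2·arcsin(0.6545) − 60° = 2 × 40.882° − 60° = 21.763°.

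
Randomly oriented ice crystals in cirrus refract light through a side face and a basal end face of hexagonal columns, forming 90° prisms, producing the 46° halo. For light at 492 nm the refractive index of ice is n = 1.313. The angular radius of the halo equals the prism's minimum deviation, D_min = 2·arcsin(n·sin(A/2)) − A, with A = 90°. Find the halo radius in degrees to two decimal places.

46.38°

n·sin(A/2) = 1.313 × sin 45° = 1.313 × 0.7071 = 0.9284.
D_min = 2·arcsin(0.9284) − 90° = 2 × 68.192° − 90° = 46.383°.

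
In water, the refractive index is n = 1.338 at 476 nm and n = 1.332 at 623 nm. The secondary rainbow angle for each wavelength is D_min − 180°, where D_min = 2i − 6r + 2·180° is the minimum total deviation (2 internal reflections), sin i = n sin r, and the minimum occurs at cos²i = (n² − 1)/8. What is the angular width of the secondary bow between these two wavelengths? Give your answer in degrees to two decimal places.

1.56°

At 476 nm (n = 1.338): cos²i = 0.09878 → i = 71.682°, r = 45.195°, D_min = 232.193°, rainbow angle = 52.193°.
At 623 nm (n = 1.332): cos²i = 0.09678 → i = 71.875°, r = 45.520°, D_min = 230.628°, rainbow angle = 50.628°.
Angular width = |52.193° − 50.628°| = 1.564°.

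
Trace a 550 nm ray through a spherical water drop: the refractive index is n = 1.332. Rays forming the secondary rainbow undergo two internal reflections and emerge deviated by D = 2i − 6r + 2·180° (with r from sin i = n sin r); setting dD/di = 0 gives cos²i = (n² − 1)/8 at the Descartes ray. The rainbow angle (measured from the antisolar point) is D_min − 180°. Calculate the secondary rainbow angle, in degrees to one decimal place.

cos²i = (1.77422 − 1)/8 = 0.09678; i = arccos(0.31109) = 71.875°.
sin r = sin 71.875°/1.332 = 0.71350; r = 45.520°.
D_min = 2·71.875° − 6·45.520° + 360° = 230.628°.
Rainbow angle = D_min − 180° = 50.628°.

50.6°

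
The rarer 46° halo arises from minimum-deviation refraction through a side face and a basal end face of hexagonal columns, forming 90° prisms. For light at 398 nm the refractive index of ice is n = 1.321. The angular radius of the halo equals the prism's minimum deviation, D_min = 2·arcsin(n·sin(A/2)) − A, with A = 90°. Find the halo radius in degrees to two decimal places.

n·sin(A/2) = 1.321 × sin 45° = 1.321 × 0.7071 = 0.9341.
D_min = 2·arcsin(0.9341) − 90° = 2 × 69.081° − 90° = 48.163°.

48.16°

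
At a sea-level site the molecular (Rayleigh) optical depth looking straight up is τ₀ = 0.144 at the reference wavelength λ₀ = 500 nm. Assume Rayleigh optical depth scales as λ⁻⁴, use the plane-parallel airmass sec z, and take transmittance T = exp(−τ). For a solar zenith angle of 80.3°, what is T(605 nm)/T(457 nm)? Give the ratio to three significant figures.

2.28

Airmass: sec 80.3° = 5.9351.
τ(605 nm) = 0.144 × (500/605)⁴ × 5.9351 = 0.144 × 0.4665 × 5.9351 = 0.3987.
τ(457 nm) = 0.144 × (500/457)⁴ × 5.9351 = 0.144 × 1.4329 × 5.9351 = 1.2246.
T(605)/T(457) = exp(τ_B − τ_A) = exp(0.8259) = 2.2840.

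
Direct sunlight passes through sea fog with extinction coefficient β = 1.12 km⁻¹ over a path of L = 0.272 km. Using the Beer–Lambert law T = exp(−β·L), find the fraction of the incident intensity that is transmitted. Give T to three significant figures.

τ = β·L = 1.12 × 0.272 = 0.3046.
T = exp(−0.3046) = 0.7374.

0.737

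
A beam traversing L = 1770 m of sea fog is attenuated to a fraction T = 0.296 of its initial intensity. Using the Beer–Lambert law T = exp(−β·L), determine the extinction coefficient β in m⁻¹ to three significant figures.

Beer–Lambert: T = exp(−βL) ⇒ β = −ln(T)/L = −ln(0.296)/1770 = 1.2174/1770 = 0.0006878 m⁻¹.

0.000688 m⁻¹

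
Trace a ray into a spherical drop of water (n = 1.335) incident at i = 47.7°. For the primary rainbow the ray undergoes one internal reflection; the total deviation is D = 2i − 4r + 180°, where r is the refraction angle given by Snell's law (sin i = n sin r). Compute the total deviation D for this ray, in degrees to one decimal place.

sin r = sin 47.7° / 1.335 = 0.7396/1.335 = 0.5540; r = 33.64°.
D = 2·47.7° − 4·33.64° + 180° = 95.40° − 134.58° + 180° = 140.82°.

140.8°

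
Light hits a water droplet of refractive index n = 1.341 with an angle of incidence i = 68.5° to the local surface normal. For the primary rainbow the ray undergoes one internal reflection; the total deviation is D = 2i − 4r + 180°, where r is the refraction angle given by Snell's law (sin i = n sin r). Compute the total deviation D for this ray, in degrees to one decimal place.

141.3°

sin r = sin 68.5° / 1.341 = 0.9304/1.341 = 0.6938; r = 43.93°.
D = 2·68.5° − 4·43.93° + 180° = 137.00° − 175.73° + 180° = 141.27°.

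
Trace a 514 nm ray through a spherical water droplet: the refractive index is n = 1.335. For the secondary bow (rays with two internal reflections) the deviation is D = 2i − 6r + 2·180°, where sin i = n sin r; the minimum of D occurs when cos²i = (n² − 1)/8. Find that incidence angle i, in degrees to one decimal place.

71.8°

cos²i = (1.335² − 1)/8 = (1.78222 − 1)/8 = 0.09778.
cos i = 0.31269, so i = 71.778°.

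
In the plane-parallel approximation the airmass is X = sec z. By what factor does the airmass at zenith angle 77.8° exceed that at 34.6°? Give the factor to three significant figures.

3.90

X(77.8°)/X(34.6°) = sec 77.8° / sec 34.6° = cos 34.6° / cos 77.8° = 0.8231/0.2113 = 3.8951.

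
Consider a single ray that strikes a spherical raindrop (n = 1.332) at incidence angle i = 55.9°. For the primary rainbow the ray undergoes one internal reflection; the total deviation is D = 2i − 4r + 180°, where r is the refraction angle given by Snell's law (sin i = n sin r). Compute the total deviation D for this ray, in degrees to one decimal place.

138.0°

sin r = sin 55.9° / 1.332 = 0.8281/1.332 = 0.6217; r = 38.44°.
D = 2·55.9° − 4·38.44° + 180° = 111.80° − 153.75° + 180° = 138.05°.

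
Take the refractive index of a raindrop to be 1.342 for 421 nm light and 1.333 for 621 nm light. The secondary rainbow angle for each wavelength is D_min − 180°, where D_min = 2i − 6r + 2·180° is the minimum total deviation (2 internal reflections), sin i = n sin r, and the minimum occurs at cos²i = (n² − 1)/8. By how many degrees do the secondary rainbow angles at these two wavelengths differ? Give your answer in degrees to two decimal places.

At 421 nm (n = 1.342): cos²i = 0.10012 → i = 71.554°, r = 44.981°, D_min = 233.222°, rainbow angle = 53.222°.
At 621 nm (n = 1.333): cos²i = 0.09711 → i = 71.843°, r = 45.466°, D_min = 230.891°, rainbow angle = 50.891°.
Angular width = |53.222° − 50.891°| = 2.331°.

2.33°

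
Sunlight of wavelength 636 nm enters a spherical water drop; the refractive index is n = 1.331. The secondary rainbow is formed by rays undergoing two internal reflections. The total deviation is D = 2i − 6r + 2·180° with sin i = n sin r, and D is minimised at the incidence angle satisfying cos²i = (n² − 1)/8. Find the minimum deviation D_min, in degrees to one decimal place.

cos²i = (1.77156 − 1)/8 = 0.09645; i = arccos(0.31056) = 71.907°.
sin r = sin 71.907°/1.331 = 0.71417; r = 45.575°.
D_min = 2·71.907° − 6·45.575° + 360° = 230.365°.

230.4°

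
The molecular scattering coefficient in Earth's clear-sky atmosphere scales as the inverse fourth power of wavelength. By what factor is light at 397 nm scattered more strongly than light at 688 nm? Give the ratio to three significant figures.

9.02

Rayleigh scattering ∝ λ⁻⁴, so the ratio of coefficients is the inverse fourth power of the wavelength ratio.
σ(397)/σ(688) = (688/397)⁴ = (1.7330)⁴ = 9.02.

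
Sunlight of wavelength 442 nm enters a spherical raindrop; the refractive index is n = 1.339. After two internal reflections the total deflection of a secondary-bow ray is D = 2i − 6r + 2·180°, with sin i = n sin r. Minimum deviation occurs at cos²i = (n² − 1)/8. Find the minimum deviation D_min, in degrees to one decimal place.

cos²i = (1.79292 − 1)/8 = 0.09912; i = arccos(0.31483) = 71.650°.
sin r = sin 71.650°/1.339 = 0.70885; r = 45.141°.
D_min = 2·71.650° − 6·45.141° + 360° = 232.451°.

232.5°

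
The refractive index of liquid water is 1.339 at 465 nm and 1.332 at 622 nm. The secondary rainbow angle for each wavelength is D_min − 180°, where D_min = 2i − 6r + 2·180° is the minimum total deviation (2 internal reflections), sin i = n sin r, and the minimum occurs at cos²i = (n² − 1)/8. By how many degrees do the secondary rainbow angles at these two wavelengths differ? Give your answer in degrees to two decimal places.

1.82°

At 465 nm (n = 1.339): cos²i = 0.09912 → i = 71.650°, r = 45.141°, D_min = 232.451°, rainbow angle = 52.451°.
At 622 nm (n = 1.332): cos²i = 0.09678 → i = 71.875°, r = 45.520°, D_min = 230.628°, rainbow angle = 50.628°.
Angular width = |52.451° − 50.628°| = 1.823°.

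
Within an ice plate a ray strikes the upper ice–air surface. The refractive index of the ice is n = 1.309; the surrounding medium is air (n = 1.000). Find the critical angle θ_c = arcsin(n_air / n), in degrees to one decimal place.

49.8°

sin θ_c = n_air / n = 1.000 / 1.309 = 0.7639.
θ_c = arcsin(0.7639) = 49.81°.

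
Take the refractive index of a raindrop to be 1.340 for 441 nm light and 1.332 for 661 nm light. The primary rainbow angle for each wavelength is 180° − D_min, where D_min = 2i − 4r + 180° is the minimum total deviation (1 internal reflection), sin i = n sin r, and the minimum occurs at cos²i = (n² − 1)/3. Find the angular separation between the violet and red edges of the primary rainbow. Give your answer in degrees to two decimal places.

1.15°

At 441 nm (n = 1.340): cos²i = 0.26520 → i = 59.004°, r = 39.770°, D_min = 138.929°, rainbow angle = 41.071°.
At 661 nm (n = 1.332): cos²i = 0.25807 → i = 59.469°, r = 40.290°, D_min = 137.776°, rainbow angle = 42.224°.
Angular width = |41.071° − 42.224°| = 1.153°.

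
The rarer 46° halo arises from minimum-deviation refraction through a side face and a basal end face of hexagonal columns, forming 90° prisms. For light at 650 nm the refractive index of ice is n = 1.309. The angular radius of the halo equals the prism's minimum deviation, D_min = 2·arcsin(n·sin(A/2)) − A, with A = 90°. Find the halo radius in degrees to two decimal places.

45.52°

n·sin(A/2) = 1.309 × sin 45° = 1.309 × 0.7071 = 0.9256.
D_min = 2·arcsin(0.9256) − 90° = 2 × 67.759° − 90° = 45.519°.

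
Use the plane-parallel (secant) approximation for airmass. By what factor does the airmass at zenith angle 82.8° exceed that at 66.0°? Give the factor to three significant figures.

X(82.8°)/X(66.0°) = sec 82.8° / sec 66.0° = cos 66.0° / cos 82.8° = 0.4067/0.1253 = 3.2452.

3.25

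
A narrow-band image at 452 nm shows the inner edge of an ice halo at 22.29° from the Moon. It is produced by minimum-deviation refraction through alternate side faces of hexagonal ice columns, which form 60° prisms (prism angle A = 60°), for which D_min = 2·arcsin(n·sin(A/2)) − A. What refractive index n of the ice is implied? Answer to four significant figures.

Rearranging: n = sin((D_min + A)/2) / sin(A/2).
(D_min + A)/2 = (22.29° + 60°)/2 = 41.145°.
n = sin 41.145° / sin 30° = 0.6580 / 0.5000 = 1.3159.

1.316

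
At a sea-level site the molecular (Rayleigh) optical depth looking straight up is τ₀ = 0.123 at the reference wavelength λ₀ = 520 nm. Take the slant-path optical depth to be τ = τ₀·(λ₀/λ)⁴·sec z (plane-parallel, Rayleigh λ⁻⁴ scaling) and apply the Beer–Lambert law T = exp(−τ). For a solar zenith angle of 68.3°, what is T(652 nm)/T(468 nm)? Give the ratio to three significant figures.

Airmass: sec 68.3° = 2.7046.
τ(652 nm) = 0.123 × (520/652)⁴ × 2.7046 = 0.123 × 0.4046 × 2.7046 = 0.1346.
τ(468 nm) = 0.123 × (520/468)⁴ × 2.7046 = 0.123 × 1.5242 × 2.7046 = 0.5070.
T(652)/T(468) = exp(τ_B − τ_A) = exp(0.3724) = 1.4513.

1.45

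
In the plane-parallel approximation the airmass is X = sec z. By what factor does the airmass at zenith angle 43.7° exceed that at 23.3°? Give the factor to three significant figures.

1.27

X(43.7°)/X(23.3°) = sec 43.7° / sec 23.3° = cos 23.3° / cos 43.7° = 0.9184/0.7230 = 1.2704.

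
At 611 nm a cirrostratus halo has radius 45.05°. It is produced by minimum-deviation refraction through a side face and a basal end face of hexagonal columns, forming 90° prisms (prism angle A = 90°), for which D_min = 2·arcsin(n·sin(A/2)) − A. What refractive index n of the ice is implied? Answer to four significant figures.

1.307

Rearranging: n = sin((D_min + A)/2) / sin(A/2).
(D_min + A)/2 = (45.05° + 90°)/2 = 67.525°.
n = sin 67.525° / sin 45° = 0.9240 / 0.7071 = 1.3068.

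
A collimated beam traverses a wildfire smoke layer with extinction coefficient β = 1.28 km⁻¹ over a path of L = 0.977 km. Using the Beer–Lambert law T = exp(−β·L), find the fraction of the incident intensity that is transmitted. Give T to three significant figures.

0.286

τ = β·L = 1.28 × 0.977 = 1.2506.
T = exp(−1.2506) = 0.2863.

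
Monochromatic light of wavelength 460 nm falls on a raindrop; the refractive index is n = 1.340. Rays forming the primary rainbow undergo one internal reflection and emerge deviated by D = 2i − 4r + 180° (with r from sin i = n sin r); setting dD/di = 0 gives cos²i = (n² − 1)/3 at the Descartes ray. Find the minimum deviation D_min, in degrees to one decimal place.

cos²i = (1.79560 − 1)/3 = 0.26520; i = arccos(0.51498) = 59.004°.
sin r = sin 59.004°/1.340 = 0.63971; r = 39.770°.
D_min = 2·59.004° − 4·39.770° + 180° = 138.929°.

138.9°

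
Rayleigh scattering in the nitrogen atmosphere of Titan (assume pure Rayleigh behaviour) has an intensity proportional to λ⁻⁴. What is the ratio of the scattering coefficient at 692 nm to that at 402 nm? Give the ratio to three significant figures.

Rayleigh scattering ∝ λ⁻⁴, so the ratio of coefficients is the inverse fourth power of the wavelength ratio.
σ(692)/σ(402) = (402/692)⁴ = (0.5809)⁴ = 0.1139.

0.114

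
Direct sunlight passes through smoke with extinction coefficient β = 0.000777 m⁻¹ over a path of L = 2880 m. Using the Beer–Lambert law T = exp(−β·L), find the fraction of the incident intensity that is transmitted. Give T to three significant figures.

0.107

τ = β·L = 0.000777 × 2880 = 2.2378.
T = exp(−2.2378) = 0.1067.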